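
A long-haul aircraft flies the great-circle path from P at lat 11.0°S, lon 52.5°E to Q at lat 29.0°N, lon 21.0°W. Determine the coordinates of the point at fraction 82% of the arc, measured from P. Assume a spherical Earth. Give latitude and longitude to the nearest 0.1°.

≈ lat 23.7°N, lon 5.8°W

The haversine formula gives a central angle δ ≈ 1.419 rad (81.3°) between the endpoints.
Interpolate at f = 0.82 with slerp weights a = sin((1−f)δ)/sin δ ≈ 0.256, b = sin(fδ)/sin δ ≈ 0.929.
p = a·p₁ + b·p₂ ≈ (0.911, -0.092, 0.402); φ = arcsin(p_z) ≈ 23.68°, λ = atan2(p_y, p_x) ≈ -5.77°.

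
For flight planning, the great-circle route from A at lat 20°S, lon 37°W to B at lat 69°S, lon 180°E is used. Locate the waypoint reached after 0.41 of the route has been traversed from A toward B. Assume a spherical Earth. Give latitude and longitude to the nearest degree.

≈ lat 54°S, lon 50°W

Write both endpoints as unit vectors p₁, p₂ with components (cos φ cos λ, cos φ sin λ, sin φ).
The central angle between the endpoints is δ = arccos(p₁·p₂) ≈ 1.520 rad (87.1°).
Interpolate at f = 0.41 with slerp weights a = sin((1−f)δ)/sin δ ≈ 0.782, b = sin(fδ)/sin δ ≈ 0.585.
p = a·p₁ + b·p₂ ≈ (0.378, -0.443, -0.813); φ = arcsin(p_z) ≈ -54.42°, λ = atan2(p_y, p_x) ≈ -49.51°.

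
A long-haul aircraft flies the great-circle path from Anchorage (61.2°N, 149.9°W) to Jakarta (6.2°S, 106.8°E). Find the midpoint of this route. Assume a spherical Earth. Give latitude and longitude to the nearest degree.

≈ 38°N, 135°E

From cos δ = sin φ₁ sin φ₂ + cos φ₁ cos φ₂ cos Δλ, the central angle is δ ≈ 1.777 rad (101.8°).
Interpolate at f = 1/2 with slerp weights a = sin((1−f)δ)/sin δ ≈ 0.793, b = sin(fδ)/sin δ ≈ 0.793.
p = a·p₁ + b·p₂ ≈ (-0.558, 0.563, 0.609); φ = arcsin(p_z) ≈ 37.53°, λ = atan2(p_y, p_x) ≈ 134.76°.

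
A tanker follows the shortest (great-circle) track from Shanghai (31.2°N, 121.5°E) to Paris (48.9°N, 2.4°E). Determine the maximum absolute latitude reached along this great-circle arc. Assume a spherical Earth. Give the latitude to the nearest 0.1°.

The great circle lies in the plane with unit normal n̂ = (p₁ × p₂)/|p₁ × p₂|.
Here n̂_z ≈ -0.495; the vertex latitude is φ_max = arccos|n̂_z| ≈ 60.3°.

≈ 60.3°N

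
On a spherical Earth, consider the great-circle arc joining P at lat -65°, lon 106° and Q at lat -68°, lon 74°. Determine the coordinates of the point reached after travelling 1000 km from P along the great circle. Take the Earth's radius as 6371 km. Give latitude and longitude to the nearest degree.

≈ lat -68°, lon 85°

Convert each endpoint to a unit vector on the sphere (x = cos φ cos λ, y = cos φ sin λ, z = sin φ).
The central angle between the endpoints is δ = arccos(p₁·p₂) ≈ 0.226 rad (12.9°). The total great-circle distance is δ·R ≈ 0.226 × 6371 ≈ 1440 km, so the target fraction is f = 1000/1440 ≈ 0.695.
Interpolate at f ≈ 0.695 with slerp weights a = sin((1−f)δ)/sin δ ≈ 0.308, b = sin(fδ)/sin δ ≈ 0.698.
p = a·p₁ + b·p₂ ≈ (0.036, 0.376, -0.926); φ = arcsin(p_z) ≈ -67.79°, λ = atan2(p_y, p_x) ≈ 84.51°.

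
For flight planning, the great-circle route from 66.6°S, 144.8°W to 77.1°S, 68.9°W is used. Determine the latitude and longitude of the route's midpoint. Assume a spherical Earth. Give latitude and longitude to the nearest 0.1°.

Write both endpoints as unit vectors p₁, p₂ with components (cos φ cos λ, cos φ sin λ, sin φ).
The central angle between the endpoints is δ = arccos(p₁·p₂) ≈ 0.412 rad (23.6°).
Interpolate at f = 1/2 with slerp weights a = sin((1−f)δ)/sin δ ≈ 0.511, b = sin(fδ)/sin δ ≈ 0.511.
p = a·p₁ + b·p₂ ≈ (-0.125, -0.223, -0.967); φ = arcsin(p_z) ≈ -75.18°, λ = atan2(p_y, p_x) ≈ -119.18°.

≈ 75.2°S, 119.2°W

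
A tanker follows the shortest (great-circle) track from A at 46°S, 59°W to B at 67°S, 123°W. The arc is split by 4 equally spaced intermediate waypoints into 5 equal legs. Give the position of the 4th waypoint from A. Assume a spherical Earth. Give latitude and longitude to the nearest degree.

≈ 66°S, 104°W

Write both endpoints as unit vectors p₁, p₂ with components (cos φ cos λ, cos φ sin λ, sin φ).
The central angle between the endpoints is δ = arccos(p₁·p₂) ≈ 0.674 rad (38.6°).
Interpolate at f = 4/5 with slerp weights a = sin((1−f)δ)/sin δ ≈ 0.215, b = sin(fδ)/sin δ ≈ 0.823.
p = a·p₁ + b·p₂ ≈ (-0.098, -0.398, -0.912); φ = arcsin(p_z) ≈ -65.81°, λ = atan2(p_y, p_x) ≈ -103.84°.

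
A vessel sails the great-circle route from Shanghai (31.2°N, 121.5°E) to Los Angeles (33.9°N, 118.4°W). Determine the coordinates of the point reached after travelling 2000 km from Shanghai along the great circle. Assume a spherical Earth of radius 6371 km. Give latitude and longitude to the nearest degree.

≈ 43°N, 139°E

The haversine formula gives a central angle δ ≈ 1.638 rad (93.8°) between the endpoints. The total great-circle distance is δ·R ≈ 1.638 × 6371 ≈ 10436 km, so the target fraction is f = 2000/10436 ≈ 0.192.
Interpolate at f ≈ 0.192 with slerp weights a = sin((1−f)δ)/sin δ ≈ 0.972, b = sin(fδ)/sin δ ≈ 0.309.
p = a·p₁ + b·p₂ ≈ (-0.557, 0.483, 0.676); φ = arcsin(p_z) ≈ 42.54°, λ = atan2(p_y, p_x) ≈ 139.06°.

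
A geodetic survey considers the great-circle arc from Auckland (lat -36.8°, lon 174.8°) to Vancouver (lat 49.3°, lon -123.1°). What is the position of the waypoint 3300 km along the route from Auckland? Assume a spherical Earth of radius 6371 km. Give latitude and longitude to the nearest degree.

≈ lat -12°, lon -168°

Write both endpoints as unit vectors p₁, p₂ with components (cos φ cos λ, cos φ sin λ, sin φ).
The central angle between the endpoints is δ = arccos(p₁·p₂) ≈ 1.782 rad (102.1°). The total great-circle distance is δ·R ≈ 1.782 × 6371 ≈ 11354 km, so the target fraction is f = 3300/11354 ≈ 0.291.
Interpolate at f ≈ 0.291 with slerp weights a = sin((1−f)δ)/sin δ ≈ 0.975, b = sin(fδ)/sin δ ≈ 0.506.
p = a·p₁ + b·p₂ ≈ (-0.958, -0.206, -0.200); φ = arcsin(p_z) ≈ -11.55°, λ = atan2(p_y, p_x) ≈ -167.87°.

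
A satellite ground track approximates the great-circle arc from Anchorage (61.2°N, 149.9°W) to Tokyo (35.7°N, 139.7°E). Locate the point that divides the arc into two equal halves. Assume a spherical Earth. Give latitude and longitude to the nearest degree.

≈ 54°N, 165°E

Write both endpoints as unit vectors p₁, p₂ with components (cos φ cos λ, cos φ sin λ, sin φ).
The central angle between the endpoints is δ = arccos(p₁·p₂) ≈ 0.873 rad (50.0°).
Interpolate at f = 1/2 with slerp weights a = sin((1−f)δ)/sin δ ≈ 0.552, b = sin(fδ)/sin δ ≈ 0.552.
p = a·p₁ + b·p₂ ≈ (-0.572, 0.156, 0.805); φ = arcsin(p_z) ≈ 53.65°, λ = atan2(p_y, p_x) ≈ 164.69°.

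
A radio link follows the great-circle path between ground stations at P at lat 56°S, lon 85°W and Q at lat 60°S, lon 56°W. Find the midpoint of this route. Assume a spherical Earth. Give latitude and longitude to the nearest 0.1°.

≈ lat 58.8°S, lon 71.3°W

Write both endpoints as unit vectors p₁, p₂ with components (cos φ cos λ, cos φ sin λ, sin φ).
The central angle between the endpoints is δ = arccos(p₁·p₂) ≈ 0.275 rad (15.7°).
Interpolate at f = 1/2 with slerp weights a = sin((1−f)δ)/sin δ ≈ 0.505, b = sin(fδ)/sin δ ≈ 0.505.
p = a·p₁ + b·p₂ ≈ (0.166, -0.490, -0.856); φ = arcsin(p_z) ≈ -58.82°, λ = atan2(p_y, p_x) ≈ -71.33°.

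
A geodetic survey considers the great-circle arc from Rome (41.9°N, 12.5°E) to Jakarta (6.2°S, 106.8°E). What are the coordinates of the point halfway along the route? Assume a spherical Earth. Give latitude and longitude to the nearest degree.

≈ 25°N, 68°E

From cos δ = sin φ₁ sin φ₂ + cos φ₁ cos φ₂ cos Δλ, the central angle is δ ≈ 1.699 rad (97.3°).
Interpolate at f = 1/2 with slerp weights a = sin((1−f)δ)/sin δ ≈ 0.757, b = sin(fδ)/sin δ ≈ 0.757.
p = a·p₁ + b·p₂ ≈ (0.333, 0.842, 0.424); φ = arcsin(p_z) ≈ 25.08°, λ = atan2(p_y, p_x) ≈ 68.46°.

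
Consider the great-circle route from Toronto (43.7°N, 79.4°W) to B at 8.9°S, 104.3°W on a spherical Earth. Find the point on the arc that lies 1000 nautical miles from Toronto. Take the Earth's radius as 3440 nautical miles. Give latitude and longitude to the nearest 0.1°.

The haversine formula gives a central angle δ ≈ 0.999 rad (57.2°) between the endpoints. The total great-circle distance is δ·R ≈ 0.999 × 3440 ≈ 3437 nmi, so the target fraction is f = 1000/3437 ≈ 0.291.
Interpolate at f ≈ 0.291 with slerp weights a = sin((1−f)δ)/sin δ ≈ 0.774, b = sin(fδ)/sin δ ≈ 0.341.
p = a·p₁ + b·p₂ ≈ (0.020, -0.876, 0.482); φ = arcsin(p_z) ≈ 28.80°, λ = atan2(p_y, p_x) ≈ -88.71°.

≈ 28.8°N, 88.7°W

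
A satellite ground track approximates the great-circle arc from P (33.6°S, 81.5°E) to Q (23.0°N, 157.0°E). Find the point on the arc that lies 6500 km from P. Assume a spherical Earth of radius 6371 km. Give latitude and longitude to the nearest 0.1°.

≈ (1.8°N, 131.0°E)

The haversine formula gives a central angle δ ≈ 1.595 rad (91.4°) between the endpoints. The total great-circle distance is δ·R ≈ 1.595 × 6371 ≈ 10162 km, so the target fraction is f = 6500/10162 ≈ 0.640.
Interpolate at f ≈ 0.640 with slerp weights a = sin((1−f)δ)/sin δ ≈ 0.544, b = sin(fδ)/sin δ ≈ 0.852.
p = a·p₁ + b·p₂ ≈ (-0.655, 0.755, 0.032); φ = arcsin(p_z) ≈ 1.84°, λ = atan2(p_y, p_x) ≈ 130.97°.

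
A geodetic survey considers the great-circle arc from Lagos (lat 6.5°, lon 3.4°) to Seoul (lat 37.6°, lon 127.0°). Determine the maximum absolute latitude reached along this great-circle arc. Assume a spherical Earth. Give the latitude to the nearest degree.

The great circle lies in the plane with unit normal n̂ = (p₁ × p₂)/|p₁ × p₂|.
Here n̂_z ≈ +0.705; the vertex latitude is φ_max = arccos|n̂_z| ≈ 45.2°.
Check via Clairaut: cos φ_max = |cos φ₁| · sin C = cos(6.5°)·sin(45.2°) ≈ 0.705, again giving ≈ 45.2°.

≈ 45°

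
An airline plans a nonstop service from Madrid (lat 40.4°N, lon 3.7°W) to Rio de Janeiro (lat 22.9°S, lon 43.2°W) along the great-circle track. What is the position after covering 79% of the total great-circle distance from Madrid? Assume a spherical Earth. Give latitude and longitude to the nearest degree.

≈ lat 9°S, lon 35°W

Convert each endpoint to a unit vector on the sphere (x = cos φ cos λ, y = cos φ sin λ, z = sin φ).
The central angle between the endpoints is δ = arccos(p₁·p₂) ≈ 1.277 rad (73.2°).
Interpolate at f = 0.79 with slerp weights a = sin((1−f)δ)/sin δ ≈ 0.277, b = sin(fδ)/sin δ ≈ 0.884.
p = a·p₁ + b·p₂ ≈ (0.804, -0.571, -0.165); φ = arcsin(p_z) ≈ -9.47°, λ = atan2(p_y, p_x) ≈ -35.38°.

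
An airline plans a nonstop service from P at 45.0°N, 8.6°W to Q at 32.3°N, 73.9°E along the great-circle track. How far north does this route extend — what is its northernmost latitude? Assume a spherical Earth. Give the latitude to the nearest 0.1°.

The great circle lies in the plane with unit normal n̂ = (p₁ × p₂)/|p₁ × p₂|.
Here n̂_z ≈ +0.666; the vertex latitude is φ_max = arccos|n̂_z| ≈ 48.3°.
Check via Clairaut: cos φ_max = |cos φ₁| · sin C = cos(45.0°)·sin(70.3°) ≈ 0.666, again giving ≈ 48.3°.

≈ 48.3°N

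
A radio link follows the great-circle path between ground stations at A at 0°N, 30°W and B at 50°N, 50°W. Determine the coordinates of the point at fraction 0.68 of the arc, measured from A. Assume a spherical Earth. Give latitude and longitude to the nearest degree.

≈ 34°N, 41°W

Convert each endpoint to a unit vector on the sphere (x = cos φ cos λ, y = cos φ sin λ, z = sin φ).
The central angle between the endpoints is δ = arccos(p₁·p₂) ≈ 0.922 rad (52.8°).
Interpolate at f = 0.68 with slerp weights a = sin((1−f)δ)/sin δ ≈ 0.365, b = sin(fδ)/sin δ ≈ 0.736.
p = a·p₁ + b·p₂ ≈ (0.620, -0.545, 0.564); φ = arcsin(p_z) ≈ 34.34°, λ = atan2(p_y, p_x) ≈ -41.31°.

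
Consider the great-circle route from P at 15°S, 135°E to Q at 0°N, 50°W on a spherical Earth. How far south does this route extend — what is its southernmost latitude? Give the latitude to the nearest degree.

≈ 72°S

The great circle lies in the plane with unit normal n̂ = (p₁ × p₂)/|p₁ × p₂|.
Here n̂_z ≈ +0.309; the vertex latitude is φ_max = arccos|n̂_z| ≈ 72.0°.
Check via Clairaut: cos φ_max = |cos φ₁| · sin C = cos(15.0°)·sin(161.3°) ≈ 0.309, again giving ≈ 72.0°.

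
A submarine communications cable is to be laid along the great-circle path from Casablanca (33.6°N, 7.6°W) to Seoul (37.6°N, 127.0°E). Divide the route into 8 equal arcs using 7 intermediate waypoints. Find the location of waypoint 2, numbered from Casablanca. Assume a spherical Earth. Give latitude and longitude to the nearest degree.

≈ (52°N, 15°E)

Convert each endpoint to a unit vector on the sphere (x = cos φ cos λ, y = cos φ sin λ, z = sin φ).
The central angle between the endpoints is δ = arccos(p₁·p₂) ≈ 1.697 rad (97.2°).
Interpolate at f = 2/8 with slerp weights a = sin((1−f)δ)/sin δ ≈ 0.964, b = sin(fδ)/sin δ ≈ 0.415.
p = a·p₁ + b·p₂ ≈ (0.598, 0.156, 0.786); φ = arcsin(p_z) ≈ 51.85°, λ = atan2(p_y, p_x) ≈ 14.66°.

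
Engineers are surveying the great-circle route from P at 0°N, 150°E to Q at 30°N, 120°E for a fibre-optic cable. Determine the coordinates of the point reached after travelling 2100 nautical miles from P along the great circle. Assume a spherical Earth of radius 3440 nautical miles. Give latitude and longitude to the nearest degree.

≈ 26°N, 125°E

From cos δ = sin φ₁ sin φ₂ + cos φ₁ cos φ₂ cos Δλ, the central angle is δ ≈ 0.723 rad (41.4°). The total great-circle distance is δ·R ≈ 0.723 × 3440 ≈ 2486 nmi, so the target fraction is f = 2100/2486 ≈ 0.845.
Interpolate at f ≈ 0.845 with slerp weights a = sin((1−f)δ)/sin δ ≈ 0.169, b = sin(fδ)/sin δ ≈ 0.867.
p = a·p₁ + b·p₂ ≈ (-0.522, 0.735, 0.433); φ = arcsin(p_z) ≈ 25.68°, λ = atan2(p_y, p_x) ≈ 125.39°.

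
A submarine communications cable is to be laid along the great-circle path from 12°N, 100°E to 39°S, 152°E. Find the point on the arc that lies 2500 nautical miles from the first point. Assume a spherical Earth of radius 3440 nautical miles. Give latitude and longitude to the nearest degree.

≈ 20°S, 127°E

Convert each endpoint to a unit vector on the sphere (x = cos φ cos λ, y = cos φ sin λ, z = sin φ).
The central angle between the endpoints is δ = arccos(p₁·p₂) ≈ 1.227 rad (70.3°). The total great-circle distance is δ·R ≈ 1.227 × 3440 ≈ 4221 nmi, so the target fraction is f = 2500/4221 ≈ 0.592.
Interpolate at f ≈ 0.592 with slerp weights a = sin((1−f)δ)/sin δ ≈ 0.509, b = sin(fδ)/sin δ ≈ 0.706.
p = a·p₁ + b·p₂ ≈ (-0.571, 0.748, -0.338); φ = arcsin(p_z) ≈ -19.77°, λ = atan2(p_y, p_x) ≈ 127.34°.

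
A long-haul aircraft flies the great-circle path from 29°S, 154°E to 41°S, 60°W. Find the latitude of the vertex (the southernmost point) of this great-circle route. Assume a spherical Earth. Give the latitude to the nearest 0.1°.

The great circle lies in the plane with unit normal n̂ = (p₁ × p₂)/|p₁ × p₂|.
Here n̂_z ≈ +0.379; the vertex latitude is φ_max = arccos|n̂_z| ≈ 67.7°.
Check via Clairaut: cos φ_max = |cos φ₁| · sin C = cos(29.0°)·sin(154.3°) ≈ 0.379, again giving ≈ 67.7°.

≈ 67.7°S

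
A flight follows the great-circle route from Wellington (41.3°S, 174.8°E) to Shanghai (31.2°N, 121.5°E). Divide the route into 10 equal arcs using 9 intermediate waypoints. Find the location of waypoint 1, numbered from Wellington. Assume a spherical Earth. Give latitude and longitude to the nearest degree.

Convert each endpoint to a unit vector on the sphere (x = cos φ cos λ, y = cos φ sin λ, z = sin φ).
The central angle between the endpoints is δ = arccos(p₁·p₂) ≈ 1.529 rad (87.6°).
Interpolate at f = 1/10 with slerp weights a = sin((1−f)δ)/sin δ ≈ 0.982, b = sin(fδ)/sin δ ≈ 0.152.
p = a·p₁ + b·p₂ ≈ (-0.803, 0.178, -0.569); φ = arcsin(p_z) ≈ -34.69°, λ = atan2(p_y, p_x) ≈ 167.50°.

≈ 35°S, 167°E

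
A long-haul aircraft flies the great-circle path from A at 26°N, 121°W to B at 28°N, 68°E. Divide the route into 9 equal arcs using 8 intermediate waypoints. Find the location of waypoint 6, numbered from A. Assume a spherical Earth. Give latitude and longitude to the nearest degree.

≈ 68°N, 86°E

Convert each endpoint to a unit vector on the sphere (x = cos φ cos λ, y = cos φ sin λ, z = sin φ).
The central angle between the endpoints is δ = arccos(p₁·p₂) ≈ 2.187 rad (125.3°).
Interpolate at f = 6/9 with slerp weights a = sin((1−f)δ)/sin δ ≈ 0.816, b = sin(fδ)/sin δ ≈ 1.218.
p = a·p₁ + b·p₂ ≈ (0.025, 0.368, 0.930); φ = arcsin(p_z) ≈ 68.36°, λ = atan2(p_y, p_x) ≈ 86.13°.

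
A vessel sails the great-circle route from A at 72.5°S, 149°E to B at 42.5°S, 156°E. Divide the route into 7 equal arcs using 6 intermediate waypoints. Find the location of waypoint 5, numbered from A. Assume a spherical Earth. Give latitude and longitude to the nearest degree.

≈ 51°S, 155°E

Write both endpoints as unit vectors p₁, p₂ with components (cos φ cos λ, cos φ sin λ, sin φ).
The central angle between the endpoints is δ = arccos(p₁·p₂) ≈ 0.527 rad (30.2°).
Interpolate at f = 5/7 with slerp weights a = sin((1−f)δ)/sin δ ≈ 0.298, b = sin(fδ)/sin δ ≈ 0.731.
p = a·p₁ + b·p₂ ≈ (-0.569, 0.265, -0.778); φ = arcsin(p_z) ≈ -51.10°, λ = atan2(p_y, p_x) ≈ 155.00°.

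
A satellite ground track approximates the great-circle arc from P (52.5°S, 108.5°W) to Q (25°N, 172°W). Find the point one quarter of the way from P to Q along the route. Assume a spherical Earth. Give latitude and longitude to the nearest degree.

≈ (36°S, 132°W)

From cos δ = sin φ₁ sin φ₂ + cos φ₁ cos φ₂ cos Δλ, the central angle is δ ≈ 1.660 rad (95.1°).
Interpolate at f = 1/4 with slerp weights a = sin((1−f)δ)/sin δ ≈ 0.951, b = sin(fδ)/sin δ ≈ 0.405.
p = a·p₁ + b·p₂ ≈ (-0.547, -0.600, -0.584); φ = arcsin(p_z) ≈ -35.70°, λ = atan2(p_y, p_x) ≈ -132.35°.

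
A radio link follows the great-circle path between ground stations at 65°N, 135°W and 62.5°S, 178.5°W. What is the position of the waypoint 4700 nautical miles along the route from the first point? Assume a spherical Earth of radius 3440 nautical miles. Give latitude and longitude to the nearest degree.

≈ 11°S, 160°W

From cos δ = sin φ₁ sin φ₂ + cos φ₁ cos φ₂ cos Δλ, the central angle is δ ≈ 2.295 rad (131.5°). The total great-circle distance is δ·R ≈ 2.295 × 3440 ≈ 7894 nmi, so the target fraction is f = 4700/7894 ≈ 0.595.
Interpolate at f ≈ 0.595 with slerp weights a = sin((1−f)δ)/sin δ ≈ 1.069, b = sin(fδ)/sin δ ≈ 1.307.
p = a·p₁ + b·p₂ ≈ (-0.923, -0.335, -0.191); φ = arcsin(p_z) ≈ -10.99°, λ = atan2(p_y, p_x) ≈ -160.04°.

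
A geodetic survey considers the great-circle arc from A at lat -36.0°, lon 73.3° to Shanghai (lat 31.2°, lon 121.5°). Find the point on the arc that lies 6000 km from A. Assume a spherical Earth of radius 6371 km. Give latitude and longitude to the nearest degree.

Convert each endpoint to a unit vector on the sphere (x = cos φ cos λ, y = cos φ sin λ, z = sin φ).
The central angle between the endpoints is δ = arccos(p₁·p₂) ≈ 1.413 rad (81.0°). The total great-circle distance is δ·R ≈ 1.413 × 6371 ≈ 9005 km, so the target fraction is f = 6000/9005 ≈ 0.666.
Interpolate at f ≈ 0.666 with slerp weights a = sin((1−f)δ)/sin δ ≈ 0.460, b = sin(fδ)/sin δ ≈ 0.819.
p = a·p₁ + b·p₂ ≈ (-0.259, 0.954, 0.154); φ = arcsin(p_z) ≈ 8.84°, λ = atan2(p_y, p_x) ≈ 105.19°.

≈ lat 9°, lon 105°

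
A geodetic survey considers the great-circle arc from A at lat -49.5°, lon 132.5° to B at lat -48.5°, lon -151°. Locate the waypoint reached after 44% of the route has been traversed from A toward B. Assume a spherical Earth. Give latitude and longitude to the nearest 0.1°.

≈ lat -55.6°, lon 166.1°

The haversine formula gives a central angle δ ≈ 0.837 rad (47.9°) between the endpoints.
Interpolate at f = 0.44 with slerp weights a = sin((1−f)δ)/sin δ ≈ 0.608, b = sin(fδ)/sin δ ≈ 0.485.
p = a·p₁ + b·p₂ ≈ (-0.548, 0.136, -0.826); φ = arcsin(p_z) ≈ -55.65°, λ = atan2(p_y, p_x) ≈ 166.10°.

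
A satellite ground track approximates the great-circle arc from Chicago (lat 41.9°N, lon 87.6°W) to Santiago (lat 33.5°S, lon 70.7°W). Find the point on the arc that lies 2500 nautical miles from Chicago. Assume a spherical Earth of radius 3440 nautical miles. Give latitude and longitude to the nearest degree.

≈ lat 1°N, lon 78°W

Write both endpoints as unit vectors p₁, p₂ with components (cos φ cos λ, cos φ sin λ, sin φ).
The central angle between the endpoints is δ = arccos(p₁·p₂) ≈ 1.344 rad (77.0°). The total great-circle distance is δ·R ≈ 1.344 × 3440 ≈ 4622 nmi, so the target fraction is f = 2500/4622 ≈ 0.541.
Interpolate at f ≈ 0.541 with slerp weights a = sin((1−f)δ)/sin δ ≈ 0.594, b = sin(fδ)/sin δ ≈ 0.682.
p = a·p₁ + b·p₂ ≈ (0.206, -0.978, 0.020); φ = arcsin(p_z) ≈ 1.15°, λ = atan2(p_y, p_x) ≈ -78.08°.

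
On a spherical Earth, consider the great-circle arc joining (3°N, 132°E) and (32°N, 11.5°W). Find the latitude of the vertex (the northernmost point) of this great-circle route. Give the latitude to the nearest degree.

The great circle lies in the plane with unit normal n̂ = (p₁ × p₂)/|p₁ × p₂|.
Here n̂_z ≈ -0.665; the vertex latitude is φ_max = arccos|n̂_z| ≈ 48.3°.

≈ 48°N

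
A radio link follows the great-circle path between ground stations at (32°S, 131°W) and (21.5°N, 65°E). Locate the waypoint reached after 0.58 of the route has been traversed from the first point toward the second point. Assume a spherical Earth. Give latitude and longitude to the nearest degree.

≈ (25°S, 117°E)

Convert each endpoint to a unit vector on the sphere (x = cos φ cos λ, y = cos φ sin λ, z = sin φ).
The central angle between the endpoints is δ = arccos(p₁·p₂) ≈ 2.833 rad (162.3°).
Interpolate at f = 0.58 with slerp weights a = sin((1−f)δ)/sin δ ≈ 3.054, b = sin(fδ)/sin δ ≈ 3.281.
p = a·p₁ + b·p₂ ≈ (-0.409, 0.812, -0.416); φ = arcsin(p_z) ≈ -24.57°, λ = atan2(p_y, p_x) ≈ 116.72°.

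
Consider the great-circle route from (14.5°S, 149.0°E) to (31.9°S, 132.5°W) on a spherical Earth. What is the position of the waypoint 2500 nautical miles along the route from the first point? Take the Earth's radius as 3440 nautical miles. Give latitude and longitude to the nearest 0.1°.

≈ (30.2°S, 169.0°W)

Write both endpoints as unit vectors p₁, p₂ with components (cos φ cos λ, cos φ sin λ, sin φ).
The central angle between the endpoints is δ = arccos(p₁·p₂) ≈ 1.270 rad (72.8°). The total great-circle distance is δ·R ≈ 1.270 × 3440 ≈ 4369 nmi, so the target fraction is f = 2500/4369 ≈ 0.572.
Interpolate at f ≈ 0.572 with slerp weights a = sin((1−f)δ)/sin δ ≈ 0.541, b = sin(fδ)/sin δ ≈ 0.696.
p = a·p₁ + b·p₂ ≈ (-0.848, -0.166, -0.503); φ = arcsin(p_z) ≈ -30.21°, λ = atan2(p_y, p_x) ≈ -168.96°.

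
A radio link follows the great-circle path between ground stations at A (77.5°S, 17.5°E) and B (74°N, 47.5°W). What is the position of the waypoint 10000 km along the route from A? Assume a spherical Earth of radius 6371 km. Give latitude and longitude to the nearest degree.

Convert each endpoint to a unit vector on the sphere (x = cos φ cos λ, y = cos φ sin λ, z = sin φ).
The central angle between the endpoints is δ = arccos(p₁·p₂) ≈ 2.722 rad (156.0°). The total great-circle distance is δ·R ≈ 2.722 × 6371 ≈ 17342 km, so the target fraction is f = 10000/17342 ≈ 0.577.
Interpolate at f ≈ 0.577 with slerp weights a = sin((1−f)δ)/sin δ ≈ 2.243, b = sin(fδ)/sin δ ≈ 2.455.
p = a·p₁ + b·p₂ ≈ (0.920, -0.353, 0.170); φ = arcsin(p_z) ≈ 9.78°, λ = atan2(p_y, p_x) ≈ -20.98°.

≈ (10°N, 21°W)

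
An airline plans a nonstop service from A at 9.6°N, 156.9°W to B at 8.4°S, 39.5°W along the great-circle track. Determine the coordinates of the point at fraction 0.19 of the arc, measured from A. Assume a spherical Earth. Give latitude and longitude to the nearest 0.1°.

≈ 7.2°N, 134.3°W

Write both endpoints as unit vectors p₁, p₂ with components (cos φ cos λ, cos φ sin λ, sin φ).
The central angle between the endpoints is δ = arccos(p₁·p₂) ≈ 2.064 rad (118.2°).
Interpolate at f = 0.19 with slerp weights a = sin((1−f)δ)/sin δ ≈ 1.129, b = sin(fδ)/sin δ ≈ 0.434.
p = a·p₁ + b·p₂ ≈ (-0.693, -0.710, 0.125); φ = arcsin(p_z) ≈ 7.18°, λ = atan2(p_y, p_x) ≈ -134.32°.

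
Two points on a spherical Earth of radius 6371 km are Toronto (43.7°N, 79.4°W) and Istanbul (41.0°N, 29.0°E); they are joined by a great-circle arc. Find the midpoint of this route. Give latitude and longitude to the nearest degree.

≈ 57°N, 23°W

Convert each endpoint to a unit vector on the sphere (x = cos φ cos λ, y = cos φ sin λ, z = sin φ).
The central angle between the endpoints is δ = arccos(p₁·p₂) ≈ 1.286 rad (73.7°).
Interpolate at f = 1/2 with slerp weights a = sin((1−f)δ)/sin δ ≈ 0.625, b = sin(fδ)/sin δ ≈ 0.625.
p = a·p₁ + b·p₂ ≈ (0.495, -0.215, 0.841); φ = arcsin(p_z) ≈ 57.30°, λ = atan2(p_y, p_x) ≈ -23.49°.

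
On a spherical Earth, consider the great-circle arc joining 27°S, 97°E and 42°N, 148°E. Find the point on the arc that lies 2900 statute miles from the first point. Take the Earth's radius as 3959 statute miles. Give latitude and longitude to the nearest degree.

Convert each endpoint to a unit vector on the sphere (x = cos φ cos λ, y = cos φ sin λ, z = sin φ).
The central angle between the endpoints is δ = arccos(p₁·p₂) ≈ 1.458 rad (83.5°). The total great-circle distance is δ·R ≈ 1.458 × 3959 ≈ 5771 mi, so the target fraction is f = 2900/5771 ≈ 0.503.
Interpolate at f ≈ 0.503 with slerp weights a = sin((1−f)δ)/sin δ ≈ 0.667, b = sin(fδ)/sin δ ≈ 0.673.
p = a·p₁ + b·p₂ ≈ (-0.497, 0.855, 0.147); φ = arcsin(p_z) ≈ 8.47°, λ = atan2(p_y, p_x) ≈ 120.14°.

≈ 8°N, 120°E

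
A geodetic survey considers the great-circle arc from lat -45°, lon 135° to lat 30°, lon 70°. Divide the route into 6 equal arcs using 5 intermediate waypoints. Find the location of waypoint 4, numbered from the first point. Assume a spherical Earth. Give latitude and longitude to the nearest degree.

The haversine formula gives a central angle δ ≈ 1.666 rad (95.4°) between the endpoints.
Interpolate at f = 4/6 with slerp weights a = sin((1−f)δ)/sin δ ≈ 0.530, b = sin(fδ)/sin δ ≈ 0.900.
p = a·p₁ + b·p₂ ≈ (0.002, 0.997, 0.076); φ = arcsin(p_z) ≈ 4.33°, λ = atan2(p_y, p_x) ≈ 89.90°.

≈ lat 4°, lon 90°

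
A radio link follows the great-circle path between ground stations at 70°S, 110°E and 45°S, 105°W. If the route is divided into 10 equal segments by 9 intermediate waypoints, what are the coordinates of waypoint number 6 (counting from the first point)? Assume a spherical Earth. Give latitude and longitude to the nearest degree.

The haversine formula gives a central angle δ ≈ 1.086 rad (62.2°) between the endpoints.
Interpolate at f = 6/10 with slerp weights a = sin((1−f)δ)/sin δ ≈ 0.476, b = sin(fδ)/sin δ ≈ 0.685.
p = a·p₁ + b·p₂ ≈ (-0.181, -0.315, -0.932); φ = arcsin(p_z) ≈ -68.68°, λ = atan2(p_y, p_x) ≈ -119.87°.

≈ 69°S, 120°W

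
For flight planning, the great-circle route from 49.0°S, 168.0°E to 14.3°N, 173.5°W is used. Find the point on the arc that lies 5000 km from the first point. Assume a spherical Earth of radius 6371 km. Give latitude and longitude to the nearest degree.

Convert each endpoint to a unit vector on the sphere (x = cos φ cos λ, y = cos φ sin λ, z = sin φ).
The central angle between the endpoints is δ = arccos(p₁·p₂) ≈ 1.141 rad (65.4°). The total great-circle distance is δ·R ≈ 1.141 × 6371 ≈ 7271 km, so the target fraction is f = 5000/7271 ≈ 0.688.
Interpolate at f ≈ 0.688 with slerp weights a = sin((1−f)δ)/sin δ ≈ 0.384, b = sin(fδ)/sin δ ≈ 0.777.
p = a·p₁ + b·p₂ ≈ (-0.995, -0.033, -0.098); φ = arcsin(p_z) ≈ -5.60°, λ = atan2(p_y, p_x) ≈ -178.10°.

≈ 6°S, 178°W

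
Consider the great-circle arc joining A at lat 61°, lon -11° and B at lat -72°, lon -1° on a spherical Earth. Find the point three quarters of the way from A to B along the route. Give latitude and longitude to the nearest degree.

The haversine formula gives a central angle δ ≈ 2.324 rad (133.2°) between the endpoints.
Interpolate at f = 3/4 with slerp weights a = sin((1−f)δ)/sin δ ≈ 0.753, b = sin(fδ)/sin δ ≈ 1.351.
p = a·p₁ + b·p₂ ≈ (0.776, -0.077, -0.626); φ = arcsin(p_z) ≈ -38.79°, λ = atan2(p_y, p_x) ≈ -5.66°.

≈ lat -39°, lon -6°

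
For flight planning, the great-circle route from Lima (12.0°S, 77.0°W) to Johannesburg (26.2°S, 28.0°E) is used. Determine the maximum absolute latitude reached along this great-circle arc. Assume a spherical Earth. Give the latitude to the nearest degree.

≈ 31°S

The great circle lies in the plane with unit normal n̂ = (p₁ × p₂)/|p₁ × p₂|.
Here n̂_z ≈ +0.856; the vertex latitude is φ_max = arccos|n̂_z| ≈ 31.2°.
Check via Clairaut: cos φ_max = |cos φ₁| · sin C = cos(12.0°)·sin(119.0°) ≈ 0.856, again giving ≈ 31.2°.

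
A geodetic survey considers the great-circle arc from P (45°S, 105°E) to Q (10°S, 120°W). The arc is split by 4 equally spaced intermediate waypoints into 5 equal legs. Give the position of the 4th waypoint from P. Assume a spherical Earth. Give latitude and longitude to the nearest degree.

Convert each endpoint to a unit vector on the sphere (x = cos φ cos λ, y = cos φ sin λ, z = sin φ).
The central angle between the endpoints is δ = arccos(p₁·p₂) ≈ 1.949 rad (111.7°).
Interpolate at f = 4/5 with slerp weights a = sin((1−f)δ)/sin δ ≈ 0.409, b = sin(fδ)/sin δ ≈ 1.076.
p = a·p₁ + b·p₂ ≈ (-0.605, -0.638, -0.476); φ = arcsin(p_z) ≈ -28.43°, λ = atan2(p_y, p_x) ≈ -133.45°.

≈ (28°S, 133°W)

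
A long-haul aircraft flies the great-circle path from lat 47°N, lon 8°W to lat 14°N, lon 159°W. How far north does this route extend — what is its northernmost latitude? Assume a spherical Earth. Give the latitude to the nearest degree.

≈ 69°N

The great circle lies in the plane with unit normal n̂ = (p₁ × p₂)/|p₁ × p₂|.
Here n̂_z ≈ -0.350; the vertex latitude is φ_max = arccos|n̂_z| ≈ 69.5°.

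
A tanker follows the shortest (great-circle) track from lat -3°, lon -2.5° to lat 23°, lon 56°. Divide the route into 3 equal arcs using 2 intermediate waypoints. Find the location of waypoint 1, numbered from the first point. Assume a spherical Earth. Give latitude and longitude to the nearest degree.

≈ lat 7°, lon 16°

Convert each endpoint to a unit vector on the sphere (x = cos φ cos λ, y = cos φ sin λ, z = sin φ).
The central angle between the endpoints is δ = arccos(p₁·p₂) ≈ 1.093 rad (62.6°).
Interpolate at f = 1/3 with slerp weights a = sin((1−f)δ)/sin δ ≈ 0.750, b = sin(fδ)/sin δ ≈ 0.401.
p = a·p₁ + b·p₂ ≈ (0.955, 0.274, 0.118); φ = arcsin(p_z) ≈ 6.75°, λ = atan2(p_y, p_x) ≈ 15.99°.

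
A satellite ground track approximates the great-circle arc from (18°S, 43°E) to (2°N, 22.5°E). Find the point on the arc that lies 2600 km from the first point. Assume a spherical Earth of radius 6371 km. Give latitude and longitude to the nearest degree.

≈ (2°S, 26°E)

The haversine formula gives a central angle δ ≈ 0.496 rad (28.4°) between the endpoints. The total great-circle distance is δ·R ≈ 0.496 × 6371 ≈ 3160 km, so the target fraction is f = 2600/3160 ≈ 0.823.
Interpolate at f ≈ 0.823 with slerp weights a = sin((1−f)δ)/sin δ ≈ 0.184, b = sin(fδ)/sin δ ≈ 0.834.
p = a·p₁ + b·p₂ ≈ (0.898, 0.439, -0.028); φ = arcsin(p_z) ≈ -1.60°, λ = atan2(p_y, p_x) ≈ 26.02°.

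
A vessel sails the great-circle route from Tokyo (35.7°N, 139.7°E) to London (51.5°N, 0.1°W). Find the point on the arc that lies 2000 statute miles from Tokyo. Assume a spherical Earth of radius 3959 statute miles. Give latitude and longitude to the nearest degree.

Convert each endpoint to a unit vector on the sphere (x = cos φ cos λ, y = cos φ sin λ, z = sin φ).
The central angle between the endpoints is δ = arccos(p₁·p₂) ≈ 1.500 rad (86.0°). The total great-circle distance is δ·R ≈ 1.500 × 3959 ≈ 5939 mi, so the target fraction is f = 2000/5939 ≈ 0.337.
Interpolate at f ≈ 0.337 with slerp weights a = sin((1−f)δ)/sin δ ≈ 0.841, b = sin(fδ)/sin δ ≈ 0.485.
p = a·p₁ + b·p₂ ≈ (-0.219, 0.441, 0.870); φ = arcsin(p_z) ≈ 60.50°, λ = atan2(p_y, p_x) ≈ 116.38°.

≈ 61°N, 116°E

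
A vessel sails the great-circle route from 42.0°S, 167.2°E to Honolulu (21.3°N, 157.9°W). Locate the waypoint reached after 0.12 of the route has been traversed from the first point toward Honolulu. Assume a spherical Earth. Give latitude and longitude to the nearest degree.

Write both endpoints as unit vectors p₁, p₂ with components (cos φ cos λ, cos φ sin λ, sin φ).
The central angle between the endpoints is δ = arccos(p₁·p₂) ≈ 1.240 rad (71.0°).
Interpolate at f = 0.12 with slerp weights a = sin((1−f)δ)/sin δ ≈ 0.938, b = sin(fδ)/sin δ ≈ 0.157.
p = a·p₁ + b·p₂ ≈ (-0.815, 0.099, -0.571); φ = arcsin(p_z) ≈ -34.80°, λ = atan2(p_y, p_x) ≈ 173.04°.

≈ 35°S, 173°E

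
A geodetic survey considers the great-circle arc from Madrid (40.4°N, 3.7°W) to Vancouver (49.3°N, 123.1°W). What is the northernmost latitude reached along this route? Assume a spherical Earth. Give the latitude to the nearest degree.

The great circle lies in the plane with unit normal n̂ = (p₁ × p₂)/|p₁ × p₂|.
Here n̂_z ≈ -0.447; the vertex latitude is φ_max = arccos|n̂_z| ≈ 63.5°.
Check via Clairaut: cos φ_max = |cos φ₁| · sin C = cos(40.4°)·sin(35.9°) ≈ 0.447, again giving ≈ 63.5°.

≈ 63°N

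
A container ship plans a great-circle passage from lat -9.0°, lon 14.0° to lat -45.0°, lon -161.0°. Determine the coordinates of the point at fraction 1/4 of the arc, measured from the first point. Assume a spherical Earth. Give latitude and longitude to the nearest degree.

≈ lat -40°, lon 11°

The haversine formula gives a central angle δ ≈ 2.196 rad (125.8°) between the endpoints.
Interpolate at f = 1/4 with slerp weights a = sin((1−f)δ)/sin δ ≈ 1.230, b = sin(fδ)/sin δ ≈ 0.643.
p = a·p₁ + b·p₂ ≈ (0.748, 0.146, -0.647); φ = arcsin(p_z) ≈ -40.34°, λ = atan2(p_y, p_x) ≈ 11.02°.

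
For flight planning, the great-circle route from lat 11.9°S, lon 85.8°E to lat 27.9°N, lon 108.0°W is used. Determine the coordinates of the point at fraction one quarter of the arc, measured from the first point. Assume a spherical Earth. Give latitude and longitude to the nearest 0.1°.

≈ lat 20.1°N, lon 110.0°E

From cos δ = sin φ₁ sin φ₂ + cos φ₁ cos φ₂ cos Δλ, the central angle is δ ≈ 2.783 rad (159.4°).
Interpolate at f = 1/4 with slerp weights a = sin((1−f)δ)/sin δ ≈ 2.476, b = sin(fδ)/sin δ ≈ 1.825.
p = a·p₁ + b·p₂ ≈ (-0.321, 0.883, 0.343); φ = arcsin(p_z) ≈ 20.08°, λ = atan2(p_y, p_x) ≈ 109.98°.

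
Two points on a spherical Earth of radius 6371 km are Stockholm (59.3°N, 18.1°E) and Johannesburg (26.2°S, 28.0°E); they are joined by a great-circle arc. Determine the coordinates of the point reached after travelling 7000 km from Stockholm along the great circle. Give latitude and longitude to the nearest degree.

Convert each endpoint to a unit vector on the sphere (x = cos φ cos λ, y = cos φ sin λ, z = sin φ).
The central angle between the endpoints is δ = arccos(p₁·p₂) ≈ 1.499 rad (85.9°). The total great-circle distance is δ·R ≈ 1.499 × 6371 ≈ 9551 km, so the target fraction is f = 7000/9551 ≈ 0.733.
Interpolate at f ≈ 0.733 with slerp weights a = sin((1−f)δ)/sin δ ≈ 0.391, b = sin(fδ)/sin δ ≈ 0.893.
p = a·p₁ + b·p₂ ≈ (0.897, 0.438, -0.058); φ = arcsin(p_z) ≈ -3.34°, λ = atan2(p_y, p_x) ≈ 26.03°.

≈ 3°S, 26°E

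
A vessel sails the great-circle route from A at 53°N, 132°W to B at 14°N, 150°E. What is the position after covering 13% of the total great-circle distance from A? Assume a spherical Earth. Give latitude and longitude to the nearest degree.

Write both endpoints as unit vectors p₁, p₂ with components (cos φ cos λ, cos φ sin λ, sin φ).
The central angle between the endpoints is δ = arccos(p₁·p₂) ≈ 1.251 rad (71.7°).
Interpolate at f = 0.13 with slerp weights a = sin((1−f)δ)/sin δ ≈ 0.933, b = sin(fδ)/sin δ ≈ 0.171.
p = a·p₁ + b·p₂ ≈ (-0.519, -0.335, 0.787); φ = arcsin(p_z) ≈ 51.86°, λ = atan2(p_y, p_x) ≈ -147.19°.

≈ 52°N, 147°W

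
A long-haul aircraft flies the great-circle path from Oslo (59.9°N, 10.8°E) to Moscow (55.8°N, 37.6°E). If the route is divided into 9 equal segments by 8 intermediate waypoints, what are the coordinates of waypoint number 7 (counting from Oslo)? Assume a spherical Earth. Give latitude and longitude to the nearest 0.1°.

From cos δ = sin φ₁ sin φ₂ + cos φ₁ cos φ₂ cos Δλ, the central angle is δ ≈ 0.257 rad (14.7°).
Interpolate at f = 7/9 with slerp weights a = sin((1−f)δ)/sin δ ≈ 0.225, b = sin(fδ)/sin δ ≈ 0.781.
p = a·p₁ + b·p₂ ≈ (0.459, 0.289, 0.840); φ = arcsin(p_z) ≈ 57.18°, λ = atan2(p_y, p_x) ≈ 32.22°.

≈ 57.2°N, 32.2°E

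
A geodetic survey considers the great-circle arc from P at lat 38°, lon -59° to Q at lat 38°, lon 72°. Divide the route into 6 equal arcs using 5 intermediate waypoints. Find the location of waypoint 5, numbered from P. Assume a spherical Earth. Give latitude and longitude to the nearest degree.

≈ lat 50°, lon 58°

The haversine formula gives a central angle δ ≈ 1.599 rad (91.6°) between the endpoints.
Interpolate at f = 5/6 with slerp weights a = sin((1−f)δ)/sin δ ≈ 0.263, b = sin(fδ)/sin δ ≈ 0.972.
p = a·p₁ + b·p₂ ≈ (0.344, 0.551, 0.761); φ = arcsin(p_z) ≈ 49.53°, λ = atan2(p_y, p_x) ≈ 58.03°.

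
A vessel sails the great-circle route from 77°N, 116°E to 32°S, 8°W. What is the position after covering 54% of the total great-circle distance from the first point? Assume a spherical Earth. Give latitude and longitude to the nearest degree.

≈ 26°N, 5°E

The haversine formula gives a central angle δ ≈ 2.243 rad (128.5°) between the endpoints.
Interpolate at f = 0.54 with slerp weights a = sin((1−f)δ)/sin δ ≈ 1.097, b = sin(fδ)/sin δ ≈ 1.197.
p = a·p₁ + b·p₂ ≈ (0.897, 0.081, 0.435); φ = arcsin(p_z) ≈ 25.78°, λ = atan2(p_y, p_x) ≈ 5.14°.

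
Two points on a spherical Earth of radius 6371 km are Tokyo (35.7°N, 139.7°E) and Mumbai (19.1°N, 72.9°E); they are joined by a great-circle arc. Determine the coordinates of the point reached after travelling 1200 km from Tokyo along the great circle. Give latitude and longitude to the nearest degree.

≈ 36°N, 126°E

From cos δ = sin φ₁ sin φ₂ + cos φ₁ cos φ₂ cos Δλ, the central angle is δ ≈ 1.055 rad (60.4°). The total great-circle distance is δ·R ≈ 1.055 × 6371 ≈ 6721 km, so the target fraction is f = 1200/6721 ≈ 0.179.
Interpolate at f ≈ 0.179 with slerp weights a = sin((1−f)δ)/sin δ ≈ 0.876, b = sin(fδ)/sin δ ≈ 0.215.
p = a·p₁ + b·p₂ ≈ (-0.483, 0.655, 0.582); φ = arcsin(p_z) ≈ 35.57°, λ = atan2(p_y, p_x) ≈ 126.41°.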